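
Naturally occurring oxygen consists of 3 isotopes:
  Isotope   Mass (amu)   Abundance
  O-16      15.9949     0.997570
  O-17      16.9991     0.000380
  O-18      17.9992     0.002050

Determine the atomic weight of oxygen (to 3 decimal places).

Weight each isotope mass by its fractional abundance: 0.997570 × 15.9949 + 0.000380 × 16.9991 + 0.002050 × 17.9992
= 15.95603 + 0.00646 + 0.03690 = 15.99939 amu

15.999 amu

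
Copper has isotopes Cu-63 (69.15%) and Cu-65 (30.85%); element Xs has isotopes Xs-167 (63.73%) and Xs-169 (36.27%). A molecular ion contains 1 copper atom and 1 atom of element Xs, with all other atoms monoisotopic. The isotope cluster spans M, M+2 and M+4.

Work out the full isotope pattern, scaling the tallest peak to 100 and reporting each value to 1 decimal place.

98.5 : 100.0 : 25.0

Copper pattern (n=1): 0.6915 : 0.3085
Element Xs pattern (n=1): 0.6373 : 0.3627
Convolve the two distributions (both contribute in 2-u steps):
  M: 0.6915×0.6373 = 0.440693
  M+2: 0.6915×0.3627 + 0.3085×0.6373 = 0.447414
  M+4: 0.3085×0.3627 = 0.111893
Scale to base peak (0.447414) = 100: 98.5 : 100.0 : 25.0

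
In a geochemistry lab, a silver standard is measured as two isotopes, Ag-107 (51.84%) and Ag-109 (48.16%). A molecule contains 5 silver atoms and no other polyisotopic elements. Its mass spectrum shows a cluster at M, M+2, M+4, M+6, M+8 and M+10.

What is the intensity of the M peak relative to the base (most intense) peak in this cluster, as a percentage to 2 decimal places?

(0.5184 + 0.4816)^5 gives M 0.0374, M+2 0.1739, M+4 0.3231, M+6 0.3002, M+8 0.1394, M+10 0.0259; the largest is M+4.
P(M+4) = C(5,2) × 0.5184^3 × 0.4816^2 = 10 × 0.13931407 × 0.23193856 = 0.323123 (base)
P(M) = C(5,0) × 0.5184^5 × 0.4816^0 = 1 × 0.03743906 × 1.0000 = 0.037439
Relative intensity = 0.037439 / 0.323123 × 100 = 11.59

11.59%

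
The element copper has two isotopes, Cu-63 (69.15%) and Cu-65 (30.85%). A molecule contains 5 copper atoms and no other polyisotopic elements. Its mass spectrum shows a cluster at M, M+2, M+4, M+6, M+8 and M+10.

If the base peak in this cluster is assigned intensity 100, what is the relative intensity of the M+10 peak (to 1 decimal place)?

Term probabilities: M 0.1581, M+2 0.3527, M+4 0.3147, M+6 0.1404, M+8 0.0313, M+10 0.0028. Base peak = M+2.
P(M+2) = C(5,1) × 0.6915^4 × 0.3085^1 = 5 × 0.2286487 × 0.3085 = 0.352691 (base)
P(M+10) = C(5,5) × 0.6915^0 × 0.3085^5 = 1 × 1.0000 × 0.00279432 = 0.002794
Relative intensity = 0.002794 / 0.352691 × 100 = 0.8

0.8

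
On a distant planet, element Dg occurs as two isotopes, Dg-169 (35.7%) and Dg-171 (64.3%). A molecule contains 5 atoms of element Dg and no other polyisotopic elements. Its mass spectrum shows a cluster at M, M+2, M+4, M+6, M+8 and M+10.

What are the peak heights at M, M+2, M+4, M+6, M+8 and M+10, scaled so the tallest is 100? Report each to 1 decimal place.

Expanding (0.357 + 0.643)^5:
P(M) = 0.357^5 = 0.005799
P(M+2) = 5 × 0.357^4 × 0.643^1 = 0.052222
P(M+4) = 10 × 0.357^3 × 0.643^2 = 0.188116
P(M+6) = 10 × 0.357^2 × 0.643^3 = 0.338820
P(M+8) = 5 × 0.357^1 × 0.643^4 = 0.305128
P(M+10) = 0.643^5 = 0.109914
The M+6 peak is largest (0.338820); scaling to 100 gives 1.7 : 15.4 : 55.5 : 100.0 : 90.1 : 32.4.

1.7 : 15.4 : 55.5 : 100.0 : 90.1 : 32.4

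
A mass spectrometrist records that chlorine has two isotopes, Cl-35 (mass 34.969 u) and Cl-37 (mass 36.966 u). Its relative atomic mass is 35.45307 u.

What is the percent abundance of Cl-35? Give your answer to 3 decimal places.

With x = fraction of Cl-35 (so Cl-37 is 1 − x):
34.969·x + 36.966·(1 − x) = 35.45307
(34.969 − 36.966)·x = 35.45307 − 36.966
x = -1.51293 / -1.997 = 0.75760 → 75.760% Cl-35, 24.240% Cl-37.

75.760%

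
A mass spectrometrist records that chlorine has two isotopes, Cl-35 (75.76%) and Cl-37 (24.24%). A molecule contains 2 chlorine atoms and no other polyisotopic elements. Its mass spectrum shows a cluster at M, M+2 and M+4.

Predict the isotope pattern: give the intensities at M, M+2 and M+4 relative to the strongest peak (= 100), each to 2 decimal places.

Each Cl atom is independently Cl-35 (p = 0.7576) or Cl-37 (q = 0.2424); the cluster is the binomial expansion (p + q)^2.
P(M) = 0.7576^2 = 0.573958
P(M+2) = 2 × 0.7576^1 × 0.2424^1 = 0.367284
P(M+4) = 0.2424^2 = 0.058758
The M peak is largest (0.573958); scaling to 100 gives 100.00 : 63.99 : 10.24.

100.00 : 63.99 : 10.24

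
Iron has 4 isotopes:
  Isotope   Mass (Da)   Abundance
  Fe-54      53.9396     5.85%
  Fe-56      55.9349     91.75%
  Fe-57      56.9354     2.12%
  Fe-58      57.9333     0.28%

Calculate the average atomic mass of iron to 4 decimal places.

Ar = Σ fᵢ·mᵢ = 0.0585 × 53.9396 + 0.9175 × 55.9349 + 0.0212 × 56.9354 + 0.0028 × 57.9333
= 3.15547 + 51.32027 + 1.20703 + 0.16221 = 55.84498 Da

55.8450 Da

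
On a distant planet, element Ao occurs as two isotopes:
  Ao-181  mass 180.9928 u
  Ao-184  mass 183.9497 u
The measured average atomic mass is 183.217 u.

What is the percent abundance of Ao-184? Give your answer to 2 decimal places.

75.22%

Writing the weighted mean with unknown fraction x of Ao-181:
180.9928·x + 183.9497·(1 − x) = 183.217
(180.9928 − 183.9497)·x = 183.217 − 183.9497
x = -0.7327 / -2.9569 = 0.24779 → 24.78% Ao-181, 75.22% Ao-184.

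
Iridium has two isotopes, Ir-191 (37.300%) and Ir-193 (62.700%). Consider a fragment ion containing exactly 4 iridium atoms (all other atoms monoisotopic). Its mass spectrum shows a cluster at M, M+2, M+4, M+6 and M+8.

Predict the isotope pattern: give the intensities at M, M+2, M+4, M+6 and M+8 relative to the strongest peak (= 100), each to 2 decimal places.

5.26 : 35.39 : 89.23 : 100.00 : 42.02

Expanding (0.37300 + 0.62700)^4:
P(M) = 0.37300^4 = 0.019357
P(M+2) = 4 × 0.37300^3 × 0.62700^1 = 0.130153
P(M+4) = 6 × 0.37300^2 × 0.62700^2 = 0.328174
P(M+6) = 4 × 0.37300^1 × 0.62700^3 = 0.367766
P(M+8) = 0.62700^4 = 0.154550
The M+6 peak is largest (0.367766); scaling to 100 gives 5.26 : 35.39 : 89.23 : 100.00 : 42.02.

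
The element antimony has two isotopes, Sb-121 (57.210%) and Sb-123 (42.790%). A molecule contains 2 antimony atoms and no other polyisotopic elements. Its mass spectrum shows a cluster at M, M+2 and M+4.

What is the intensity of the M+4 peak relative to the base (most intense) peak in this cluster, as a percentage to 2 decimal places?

37.40%

(0.57210 + 0.42790)^2 gives M 0.3273, M+2 0.4896, M+4 0.1831; the largest is M+2.
P(M+2) = C(2,1) × 0.57210^1 × 0.42790^1 = 2 × 0.5721 × 0.4279 = 0.489603 (base)
P(M+4) = C(2,2) × 0.57210^0 × 0.42790^2 = 1 × 1.0000 × 0.18309841 = 0.183098
Relative intensity = 0.183098 / 0.489603 × 100 = 37.40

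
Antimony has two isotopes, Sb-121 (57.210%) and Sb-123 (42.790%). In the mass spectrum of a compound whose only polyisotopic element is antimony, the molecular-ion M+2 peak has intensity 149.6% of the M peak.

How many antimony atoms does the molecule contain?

The M+2/M ratio from n Sb atoms is n · q/p = n · 0.42790/0.57210.
n = 1.496 × 0.57210/0.42790 = 2.00 ≈ 2

2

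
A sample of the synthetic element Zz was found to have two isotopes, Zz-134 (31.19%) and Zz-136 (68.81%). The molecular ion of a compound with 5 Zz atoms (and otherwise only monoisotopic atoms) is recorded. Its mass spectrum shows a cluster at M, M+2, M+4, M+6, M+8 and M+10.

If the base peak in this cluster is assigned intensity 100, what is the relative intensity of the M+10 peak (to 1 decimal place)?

(0.3119 + 0.6881)^5 gives M 0.0030, M+2 0.0326, M+4 0.1437, M+6 0.3169, M+8 0.3496, M+10 0.1543; the largest is M+8.
P(M+8) = C(5,4) × 0.3119^1 × 0.6881^4 = 5 × 0.3119 × 0.22418484 = 0.349616 (base)
P(M+10) = C(5,5) × 0.3119^0 × 0.6881^5 = 1 × 1.0000 × 0.15426158 = 0.154262
Relative intensity = 0.154262 / 0.349616 × 100 = 44.1

44.1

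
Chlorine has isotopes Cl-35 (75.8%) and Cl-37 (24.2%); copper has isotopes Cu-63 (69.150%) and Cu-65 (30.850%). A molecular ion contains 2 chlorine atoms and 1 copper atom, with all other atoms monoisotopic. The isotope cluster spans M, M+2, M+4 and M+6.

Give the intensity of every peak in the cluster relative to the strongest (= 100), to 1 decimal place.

Chlorine pattern (n=2): 0.574564 : 0.366872 : 0.058564
Copper pattern (n=1): 0.6915 : 0.3085
Convolve the two distributions (both contribute in 2-u steps):
  M: 0.574564×0.6915 = 0.397311
  M+2: 0.574564×0.3085 + 0.366872×0.6915 = 0.430945
  M+4: 0.366872×0.3085 + 0.058564×0.6915 = 0.153677
  M+6: 0.058564×0.3085 = 0.018067
Scale to base peak (0.430945) = 100: 92.2 : 100.0 : 35.7 : 4.2

92.2 : 100.0 : 35.7 : 4.2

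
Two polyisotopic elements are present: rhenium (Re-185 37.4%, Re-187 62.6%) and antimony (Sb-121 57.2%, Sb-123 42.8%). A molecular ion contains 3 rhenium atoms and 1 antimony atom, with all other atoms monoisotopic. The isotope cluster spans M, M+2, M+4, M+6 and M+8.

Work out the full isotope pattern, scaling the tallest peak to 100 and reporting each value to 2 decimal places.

Rhenium pattern (n=3): 0.05231362 : 0.26268713 : 0.43968487 : 0.24531438
Antimony pattern (n=1): 0.5720 : 0.4280
Convolve the two distributions (both contribute in 2-u steps):
  M: 0.05231362×0.5720 = 0.029923
  M+2: 0.05231362×0.4280 + 0.26268713×0.5720 = 0.172647
  M+4: 0.26268713×0.4280 + 0.43968487×0.5720 = 0.363930
  M+6: 0.43968487×0.4280 + 0.24531438×0.5720 = 0.328505
  M+8: 0.24531438×0.4280 = 0.104995
Scale to base peak (0.363930) = 100: 8.22 : 47.44 : 100.00 : 90.27 : 28.85

8.22 : 47.44 : 100.00 : 90.27 : 28.85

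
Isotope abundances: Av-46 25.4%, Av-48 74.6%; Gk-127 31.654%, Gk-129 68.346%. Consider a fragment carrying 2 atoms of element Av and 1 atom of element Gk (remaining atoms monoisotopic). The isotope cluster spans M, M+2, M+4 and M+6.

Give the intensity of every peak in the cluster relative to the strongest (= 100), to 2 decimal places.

4.69 : 37.70 : 100.00 : 87.40

Element Av pattern (n=2): 0.064516 : 0.378968 : 0.556516
Element Gk pattern (n=1): 0.31654 : 0.68346
Convolve the two distributions (both contribute in 2-u steps):
  M: 0.064516×0.31654 = 0.020422
  M+2: 0.064516×0.68346 + 0.378968×0.31654 = 0.164053
  M+4: 0.378968×0.68346 + 0.556516×0.31654 = 0.435169
  M+6: 0.556516×0.68346 = 0.380356
Scale to base peak (0.435169) = 100: 4.69 : 37.70 : 100.00 : 87.40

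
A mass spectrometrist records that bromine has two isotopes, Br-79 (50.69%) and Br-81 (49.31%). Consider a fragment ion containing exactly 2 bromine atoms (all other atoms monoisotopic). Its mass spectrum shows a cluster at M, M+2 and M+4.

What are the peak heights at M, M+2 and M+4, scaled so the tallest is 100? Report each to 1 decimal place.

51.4 : 100.0 : 48.6

Each Br atom is independently Br-79 (p = 0.5069) or Br-81 (q = 0.4931); the cluster is the binomial expansion (p + q)^2.
P(M) = 0.5069^2 = 0.256948
P(M+2) = 2 × 0.5069^1 × 0.4931^1 = 0.499905
P(M+4) = 0.4931^2 = 0.243148
The M+2 peak is largest (0.499905); scaling to 100 gives 51.4 : 100.0 : 48.6.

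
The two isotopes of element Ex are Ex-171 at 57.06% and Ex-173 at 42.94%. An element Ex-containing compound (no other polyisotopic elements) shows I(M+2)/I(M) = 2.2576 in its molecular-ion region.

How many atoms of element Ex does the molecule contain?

With n Ex atoms, P(M+2)/P(M) = C(n,1)·p^(n−1)q / p^n = n·q/p = n · 0.4294/0.5706.
n = 2.2576 × 0.5706/0.4294 = 3.00 ≈ 3

3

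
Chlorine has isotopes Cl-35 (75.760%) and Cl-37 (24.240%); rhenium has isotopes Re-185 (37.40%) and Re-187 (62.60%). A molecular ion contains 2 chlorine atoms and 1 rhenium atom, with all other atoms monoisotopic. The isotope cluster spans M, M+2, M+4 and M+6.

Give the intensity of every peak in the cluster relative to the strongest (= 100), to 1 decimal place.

43.2 : 100.0 : 50.7 : 7.4

Chlorine pattern (n=2): 0.57395776 : 0.36728448 : 0.05875776
Rhenium pattern (n=1): 0.3740 : 0.6260
Convolve the two distributions (both contribute in 2-u steps):
  M: 0.57395776×0.3740 = 0.214660
  M+2: 0.57395776×0.6260 + 0.36728448×0.3740 = 0.496662
  M+4: 0.36728448×0.6260 + 0.05875776×0.3740 = 0.251895
  M+6: 0.05875776×0.6260 = 0.036782
Scale to base peak (0.496662) = 100: 43.2 : 100.0 : 50.7 : 7.4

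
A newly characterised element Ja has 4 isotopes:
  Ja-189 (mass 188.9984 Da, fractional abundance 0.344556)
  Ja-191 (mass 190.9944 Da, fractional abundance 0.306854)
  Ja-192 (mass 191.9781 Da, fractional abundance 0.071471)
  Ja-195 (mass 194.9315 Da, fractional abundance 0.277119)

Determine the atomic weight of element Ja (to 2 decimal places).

191.47 Da

Average mass = Σ (abundance × isotope mass) = 0.344556 × 188.9984 + 0.306854 × 190.9944 + 0.071471 × 191.9781 + 0.277119 × 194.9315
= 65.12053 + 58.60740 + 13.72087 + 54.01922 = 191.46802 Da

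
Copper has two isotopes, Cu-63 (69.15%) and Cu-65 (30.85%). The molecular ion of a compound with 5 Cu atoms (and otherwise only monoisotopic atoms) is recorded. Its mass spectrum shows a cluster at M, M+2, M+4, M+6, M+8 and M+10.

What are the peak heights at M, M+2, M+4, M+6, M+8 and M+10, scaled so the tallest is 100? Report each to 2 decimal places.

44.83 : 100.00 : 89.23 : 39.81 : 8.88 : 0.79

Expanding (0.6915 + 0.3085)^5:
P(M) = 0.6915^5 = 0.158111
P(M+2) = 5 × 0.6915^4 × 0.3085^1 = 0.352691
P(M+4) = 10 × 0.6915^3 × 0.3085^2 = 0.314693
P(M+6) = 10 × 0.6915^2 × 0.3085^3 = 0.140394
P(M+8) = 5 × 0.6915^1 × 0.3085^4 = 0.031317
P(M+10) = 0.3085^5 = 0.002794
The M+2 peak is largest (0.352691); scaling to 100 gives 44.83 : 100.00 : 89.23 : 39.81 : 8.88 : 0.79.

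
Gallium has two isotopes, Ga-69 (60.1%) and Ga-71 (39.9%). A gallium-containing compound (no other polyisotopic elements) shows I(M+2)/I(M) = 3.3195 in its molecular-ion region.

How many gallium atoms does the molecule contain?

5

The M+2/M ratio from n Ga atoms is n · q/p = n · 0.399/0.601.
n = 3.3195 × 0.601/0.399 = 5.00 ≈ 5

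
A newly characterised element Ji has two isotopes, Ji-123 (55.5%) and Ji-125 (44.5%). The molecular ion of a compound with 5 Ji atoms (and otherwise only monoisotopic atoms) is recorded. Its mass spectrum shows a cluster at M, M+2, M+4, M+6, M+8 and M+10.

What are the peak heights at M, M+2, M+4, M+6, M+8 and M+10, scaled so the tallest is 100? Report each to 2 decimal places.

15.55 : 62.36 : 100.00 : 80.18 : 32.14 : 5.15

Each Ji atom is independently Ji-123 (p = 0.555) or Ji-125 (q = 0.445); the cluster is the binomial expansion (p + q)^5.
P(M) = 0.555^5 = 0.052658
P(M+2) = 5 × 0.555^4 × 0.445^1 = 0.211107
P(M+4) = 10 × 0.555^3 × 0.445^2 = 0.338531
P(M+6) = 10 × 0.555^2 × 0.445^3 = 0.271435
P(M+8) = 5 × 0.555^1 × 0.445^4 = 0.108819
P(M+10) = 0.445^5 = 0.017450
The M+4 peak is largest (0.338531); scaling to 100 gives 15.55 : 62.36 : 100.00 : 80.18 : 32.14 : 5.15.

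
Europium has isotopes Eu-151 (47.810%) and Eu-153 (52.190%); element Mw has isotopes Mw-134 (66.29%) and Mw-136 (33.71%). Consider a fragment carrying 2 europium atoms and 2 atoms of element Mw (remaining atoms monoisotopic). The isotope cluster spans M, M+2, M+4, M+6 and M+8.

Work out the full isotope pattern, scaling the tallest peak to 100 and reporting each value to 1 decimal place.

27.2 : 87.2 : 100.0 : 48.4 : 8.4

Europium pattern (n=2): 0.22857961 : 0.49904078 : 0.27237961
Element Mw pattern (n=2): 0.43943641 : 0.44692718 : 0.11363641
Convolve the two distributions (both contribute in 2-u steps):
  M: 0.22857961×0.43943641 = 0.100446
  M+2: 0.22857961×0.44692718 + 0.49904078×0.43943641 = 0.321455
  M+4: 0.22857961×0.11363641 + 0.49904078×0.44692718 + 0.27237961×0.43943641 = 0.368703
  M+6: 0.49904078×0.11363641 + 0.27237961×0.44692718 = 0.178443
  M+8: 0.27237961×0.11363641 = 0.030952
Scale to base peak (0.368703) = 100: 27.2 : 87.2 : 100.0 : 48.4 : 8.4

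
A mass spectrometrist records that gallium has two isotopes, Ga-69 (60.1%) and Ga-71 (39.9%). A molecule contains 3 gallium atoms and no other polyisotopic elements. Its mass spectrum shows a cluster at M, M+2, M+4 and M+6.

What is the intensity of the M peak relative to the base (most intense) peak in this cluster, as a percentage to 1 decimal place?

Binomial terms of (0.601 + 0.399)^3: M 0.2171, M+2 0.4324, M+4 0.2870, M+6 0.0635 → M+2 is the base peak.
P(M+2) = C(3,1) × 0.601^2 × 0.399^1 = 3 × 0.361201 × 0.3990 = 0.432358 (base)
P(M) = C(3,0) × 0.601^3 × 0.399^0 = 1 × 0.2170818 × 1.0000 = 0.217082
Relative intensity = 0.217082 / 0.432358 × 100 = 50.2

50.2%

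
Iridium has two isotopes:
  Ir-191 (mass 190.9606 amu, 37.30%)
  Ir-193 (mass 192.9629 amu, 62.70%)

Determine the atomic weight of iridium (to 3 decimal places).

192.216 amu

Ar = Σ fᵢ·mᵢ = 0.3730 × 190.9606 + 0.6270 × 192.9629
= 71.22830 + 120.98774 = 192.21604 amu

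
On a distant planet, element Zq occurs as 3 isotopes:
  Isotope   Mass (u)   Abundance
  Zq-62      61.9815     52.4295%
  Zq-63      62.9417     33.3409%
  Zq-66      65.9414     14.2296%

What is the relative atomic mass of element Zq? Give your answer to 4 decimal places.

62.8651 u

Weight each isotope mass by its fractional abundance: 0.524295 × 61.9815 + 0.333409 × 62.9417 + 0.142296 × 65.9414
= 32.49659 + 20.98533 + 9.38320 = 62.86512 u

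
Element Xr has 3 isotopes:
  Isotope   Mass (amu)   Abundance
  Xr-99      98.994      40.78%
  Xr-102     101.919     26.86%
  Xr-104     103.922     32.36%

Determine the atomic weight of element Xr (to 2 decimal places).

101.37 amu

Ar = Σ fᵢ·mᵢ = 0.4078 × 98.994 + 0.2686 × 101.919 + 0.3236 × 103.922
= 40.3698 + 27.3754 + 33.6292 = 101.3744 amu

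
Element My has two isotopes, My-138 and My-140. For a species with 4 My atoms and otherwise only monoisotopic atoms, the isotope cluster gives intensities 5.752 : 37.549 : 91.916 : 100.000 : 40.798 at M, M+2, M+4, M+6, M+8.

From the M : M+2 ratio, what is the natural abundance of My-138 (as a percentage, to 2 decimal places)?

Write p for the My-138 fraction. I(M+2)/I(M) = [C(4,1)·p^3·(1−p)] / p^4 = 4·(1−p)/p = 37.549/5.752 = 6.5280
(1−p)/p = 6.5280/4 = 1.6320  ⇒  p = 1/(1 + 1.6320) = 0.3799
My-138: 37.99%, My-140: 62.01%.

37.99%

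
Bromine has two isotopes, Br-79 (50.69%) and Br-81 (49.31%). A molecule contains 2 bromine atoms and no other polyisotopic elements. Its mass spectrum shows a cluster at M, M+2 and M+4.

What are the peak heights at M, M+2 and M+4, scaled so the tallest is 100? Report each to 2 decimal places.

The 2 Br atoms are independent, so intensities follow the terms of (0.5069 + 0.4931)^2.
P(M) = 0.5069^2 = 0.256948
P(M+2) = 2 × 0.5069^1 × 0.4931^1 = 0.499905
P(M+4) = 0.4931^2 = 0.243148
The M+2 peak is largest (0.499905); scaling to 100 gives 51.40 : 100.00 : 48.64.

51.40 : 100.00 : 48.64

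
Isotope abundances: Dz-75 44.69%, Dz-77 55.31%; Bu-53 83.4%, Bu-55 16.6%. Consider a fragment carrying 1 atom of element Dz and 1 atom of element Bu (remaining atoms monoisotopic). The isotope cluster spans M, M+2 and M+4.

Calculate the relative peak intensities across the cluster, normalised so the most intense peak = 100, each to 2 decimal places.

Element Dz pattern (n=1): 0.4469 : 0.5531
Element Bu pattern (n=1): 0.8340 : 0.1660
Convolve the two distributions (both contribute in 2-u steps):
  M: 0.4469×0.8340 = 0.372715
  M+2: 0.4469×0.1660 + 0.5531×0.8340 = 0.535471
  M+4: 0.5531×0.1660 = 0.091815
Scale to base peak (0.535471) = 100: 69.61 : 100.00 : 17.15

69.61 : 100.00 : 17.15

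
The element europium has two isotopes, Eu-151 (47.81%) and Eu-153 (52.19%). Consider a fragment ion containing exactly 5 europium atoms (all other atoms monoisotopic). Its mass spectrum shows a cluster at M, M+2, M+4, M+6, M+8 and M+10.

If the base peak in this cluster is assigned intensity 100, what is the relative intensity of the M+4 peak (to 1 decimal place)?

91.6

(0.4781 + 0.5219)^5 gives M 0.0250, M+2 0.1363, M+4 0.2977, M+6 0.3249, M+8 0.1774, M+10 0.0387; the largest is M+6.
P(M+6) = C(5,3) × 0.4781^2 × 0.5219^3 = 10 × 0.22857961 × 0.14215492 = 0.324937 (base)
P(M+4) = C(5,2) × 0.4781^3 × 0.5219^2 = 10 × 0.10928391 × 0.27237961 = 0.297667
Relative intensity = 0.297667 / 0.324937 × 100 = 91.6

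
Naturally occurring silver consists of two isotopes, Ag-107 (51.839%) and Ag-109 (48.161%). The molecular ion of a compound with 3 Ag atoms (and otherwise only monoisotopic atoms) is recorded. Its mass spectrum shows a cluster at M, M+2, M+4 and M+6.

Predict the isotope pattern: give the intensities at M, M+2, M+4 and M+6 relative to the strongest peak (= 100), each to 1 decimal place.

35.9 : 100.0 : 92.9 : 28.8

The 3 Ag atoms are independent, so intensities follow the terms of (0.51839 + 0.48161)^3.
P(M) = 0.51839^3 = 0.139306
P(M+2) = 3 × 0.51839^2 × 0.48161^1 = 0.388267
P(M+4) = 3 × 0.51839^1 × 0.48161^2 = 0.360719
P(M+6) = 0.48161^3 = 0.111709
The M+2 peak is largest (0.388267); scaling to 100 gives 35.9 : 100.0 : 92.9 : 28.8.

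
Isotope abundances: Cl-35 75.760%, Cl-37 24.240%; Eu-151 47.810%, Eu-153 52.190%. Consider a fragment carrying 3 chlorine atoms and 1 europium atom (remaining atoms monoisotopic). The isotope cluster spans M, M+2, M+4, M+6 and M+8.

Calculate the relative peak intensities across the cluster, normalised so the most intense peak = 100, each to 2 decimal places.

Chlorine pattern (n=3): 0.4348304 : 0.41738208 : 0.13354464 : 0.01424288
Europium pattern (n=1): 0.4781 : 0.5219
Convolve the two distributions (both contribute in 2-u steps):
  M: 0.4348304×0.4781 = 0.207892
  M+2: 0.4348304×0.5219 + 0.41738208×0.4781 = 0.426488
  M+4: 0.41738208×0.5219 + 0.13354464×0.4781 = 0.281679
  M+6: 0.13354464×0.5219 + 0.01424288×0.4781 = 0.076506
  M+8: 0.01424288×0.5219 = 0.007433
Scale to base peak (0.426488) = 100: 48.75 : 100.00 : 66.05 : 17.94 : 1.74

48.75 : 100.00 : 66.05 : 17.94 : 1.74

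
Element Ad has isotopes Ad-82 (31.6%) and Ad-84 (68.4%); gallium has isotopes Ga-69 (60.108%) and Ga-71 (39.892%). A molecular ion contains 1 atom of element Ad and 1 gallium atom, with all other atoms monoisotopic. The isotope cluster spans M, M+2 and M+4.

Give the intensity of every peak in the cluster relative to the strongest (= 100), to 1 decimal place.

Element Ad pattern (n=1): 0.3160 : 0.6840
Gallium pattern (n=1): 0.60108 : 0.39892
Convolve the two distributions (both contribute in 2-u steps):
  M: 0.3160×0.60108 = 0.189941
  M+2: 0.3160×0.39892 + 0.6840×0.60108 = 0.537197
  M+4: 0.6840×0.39892 = 0.272861
Scale to base peak (0.537197) = 100: 35.4 : 100.0 : 50.8

35.4 : 100.0 : 50.8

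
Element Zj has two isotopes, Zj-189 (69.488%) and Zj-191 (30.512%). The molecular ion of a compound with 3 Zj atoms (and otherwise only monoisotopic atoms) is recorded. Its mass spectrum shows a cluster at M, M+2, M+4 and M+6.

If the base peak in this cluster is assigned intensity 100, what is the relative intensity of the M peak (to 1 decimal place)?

Binomial terms of (0.69488 + 0.30512)^3: M 0.3355, M+2 0.4420, M+4 0.1941, M+6 0.0284 → M+2 is the base peak.
P(M+2) = C(3,1) × 0.69488^2 × 0.30512^1 = 3 × 0.48285821 × 0.30512 = 0.441989 (base)
P(M) = C(3,0) × 0.69488^3 × 0.30512^0 = 1 × 0.33552852 × 1.0000 = 0.335529
Relative intensity = 0.335529 / 0.441989 × 100 = 75.9

75.9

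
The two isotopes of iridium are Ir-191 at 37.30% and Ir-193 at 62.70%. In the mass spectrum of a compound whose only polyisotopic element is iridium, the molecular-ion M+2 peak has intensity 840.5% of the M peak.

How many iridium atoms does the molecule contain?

5

With n Ir atoms, P(M+2)/P(M) = C(n,1)·p^(n−1)q / p^n = n·q/p = n · 0.6270/0.3730.
n = 8.405 × 0.3730/0.6270 = 5.00 ≈ 5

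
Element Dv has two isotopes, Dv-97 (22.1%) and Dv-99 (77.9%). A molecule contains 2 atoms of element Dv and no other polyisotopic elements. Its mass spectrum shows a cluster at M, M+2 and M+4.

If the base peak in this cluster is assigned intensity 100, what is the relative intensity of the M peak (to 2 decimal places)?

8.05

(0.221 + 0.779)^2 gives M 0.0488, M+2 0.3443, M+4 0.6068; the largest is M+4.
P(M+4) = C(2,2) × 0.221^0 × 0.779^2 = 1 × 1.0000 × 0.606841 = 0.606841 (base)
P(M) = C(2,0) × 0.221^2 × 0.779^0 = 1 × 0.048841 × 1.0000 = 0.048841
Relative intensity = 0.048841 / 0.606841 × 100 = 8.05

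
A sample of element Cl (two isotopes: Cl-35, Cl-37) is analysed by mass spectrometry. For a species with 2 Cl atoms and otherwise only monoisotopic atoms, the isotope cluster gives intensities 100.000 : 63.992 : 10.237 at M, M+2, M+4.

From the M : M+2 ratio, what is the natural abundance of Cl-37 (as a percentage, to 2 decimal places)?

24.24%

If p is the fraction of Cl that is Cl-35, then I(M+2)/I(M) = [C(2,1)·p^1·(1−p)] / p^2 = 2·(1−p)/p = 63.992/100.000 = 0.6399
(1−p)/p = 0.6399/2 = 0.3200  ⇒  p = 1/(1 + 0.3200) = 0.7576
Cl-35: 75.76%, Cl-37: 24.24%.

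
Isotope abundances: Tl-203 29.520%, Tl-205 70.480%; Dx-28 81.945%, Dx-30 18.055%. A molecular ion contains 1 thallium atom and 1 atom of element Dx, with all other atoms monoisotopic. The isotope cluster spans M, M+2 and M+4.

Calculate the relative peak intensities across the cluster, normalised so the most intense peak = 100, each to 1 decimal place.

38.3 : 100.0 : 20.2

Thallium pattern (n=1): 0.2952 : 0.7048
Element Dx pattern (n=1): 0.81945 : 0.18055
Convolve the two distributions (both contribute in 2-u steps):
  M: 0.2952×0.81945 = 0.241902
  M+2: 0.2952×0.18055 + 0.7048×0.81945 = 0.630847
  M+4: 0.7048×0.18055 = 0.127252
Scale to base peak (0.630847) = 100: 38.3 : 100.0 : 20.2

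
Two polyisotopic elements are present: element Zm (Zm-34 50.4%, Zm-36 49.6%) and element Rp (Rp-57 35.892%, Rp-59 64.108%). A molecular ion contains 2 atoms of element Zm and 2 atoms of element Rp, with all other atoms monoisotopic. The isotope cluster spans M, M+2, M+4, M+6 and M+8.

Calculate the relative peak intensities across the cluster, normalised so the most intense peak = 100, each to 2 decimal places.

Element Zm pattern (n=2): 0.254016 : 0.499968 : 0.246016
Element Rp pattern (n=2): 0.12882357 : 0.46019287 : 0.41098357
Convolve the two distributions (both contribute in 2-u steps):
  M: 0.254016×0.12882357 = 0.032723
  M+2: 0.254016×0.46019287 + 0.499968×0.12882357 = 0.181304
  M+4: 0.254016×0.41098357 + 0.499968×0.46019287 + 0.246016×0.12882357 = 0.366171
  M+6: 0.499968×0.41098357 + 0.246016×0.46019287 = 0.318693
  M+8: 0.246016×0.41098357 = 0.101109
Scale to base peak (0.366171) = 100: 8.94 : 49.51 : 100.00 : 87.03 : 27.61

8.94 : 49.51 : 100.00 : 87.03 : 27.61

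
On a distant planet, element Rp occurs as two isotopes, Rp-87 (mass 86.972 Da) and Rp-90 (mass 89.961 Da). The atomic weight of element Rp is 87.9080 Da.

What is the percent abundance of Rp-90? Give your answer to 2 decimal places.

31.31%

Writing the weighted mean with unknown fraction x of Rp-87:
86.972·x + 89.961·(1 − x) = 87.9080
(86.972 − 89.961)·x = 87.9080 − 89.961
x = -2.0530 / -2.989 = 0.68685 → 68.69% Rp-87, 31.31% Rp-90.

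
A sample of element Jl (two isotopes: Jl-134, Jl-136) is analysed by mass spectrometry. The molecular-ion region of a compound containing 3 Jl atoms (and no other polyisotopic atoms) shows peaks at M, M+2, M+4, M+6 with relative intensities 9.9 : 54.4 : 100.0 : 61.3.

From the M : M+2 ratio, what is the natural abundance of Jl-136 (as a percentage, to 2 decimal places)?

Let p = fractional abundance of Jl-134. I(M+2)/I(M) = [C(3,1)·p^2·(1−p)] / p^3 = 3·(1−p)/p = 54.4/9.9 = 5.4949
(1−p)/p = 5.4949/3 = 1.8316  ⇒  p = 1/(1 + 1.8316) = 0.3532
Jl-134: 35.32%, Jl-136: 64.68%.

64.68%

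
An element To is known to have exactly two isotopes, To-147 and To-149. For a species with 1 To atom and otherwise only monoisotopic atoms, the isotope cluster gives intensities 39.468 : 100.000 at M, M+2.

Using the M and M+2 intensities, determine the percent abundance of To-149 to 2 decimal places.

71.70%

Write p for the To-147 fraction. I(M+2)/I(M) = [C(1,1)·p^0·(1−p)] / p^1 = 1·(1−p)/p = 100.000/39.468 = 2.5337
(1−p)/p = 2.5337/1 = 2.5337  ⇒  p = 1/(1 + 2.5337) = 0.2830
To-147: 28.30%, To-149: 71.70%.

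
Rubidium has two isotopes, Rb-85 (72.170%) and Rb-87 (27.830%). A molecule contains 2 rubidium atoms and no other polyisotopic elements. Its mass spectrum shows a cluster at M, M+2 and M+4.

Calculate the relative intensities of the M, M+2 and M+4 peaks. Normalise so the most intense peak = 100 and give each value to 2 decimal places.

Expanding (0.72170 + 0.27830)^2:
P(M) = 0.72170^2 = 0.520851
P(M+2) = 2 × 0.72170^1 × 0.27830^1 = 0.401698
P(M+4) = 0.27830^2 = 0.077451
The M peak is largest (0.520851); scaling to 100 gives 100.00 : 77.12 : 14.87.

100.00 : 77.12 : 14.87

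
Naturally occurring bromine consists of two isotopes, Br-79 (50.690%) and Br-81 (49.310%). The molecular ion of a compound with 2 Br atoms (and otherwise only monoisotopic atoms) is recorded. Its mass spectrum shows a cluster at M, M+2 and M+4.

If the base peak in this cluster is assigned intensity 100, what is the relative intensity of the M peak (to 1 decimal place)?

51.4

Binomial terms of (0.50690 + 0.49310)^2: M 0.2569, M+2 0.4999, M+4 0.2431 → M+2 is the base peak.
P(M+2) = C(2,1) × 0.50690^1 × 0.49310^1 = 2 × 0.5069 × 0.4931 = 0.499905 (base)
P(M) = C(2,0) × 0.50690^2 × 0.49310^0 = 1 × 0.25694761 × 1.0000 = 0.256948
Relative intensity = 0.256948 / 0.499905 × 100 = 51.4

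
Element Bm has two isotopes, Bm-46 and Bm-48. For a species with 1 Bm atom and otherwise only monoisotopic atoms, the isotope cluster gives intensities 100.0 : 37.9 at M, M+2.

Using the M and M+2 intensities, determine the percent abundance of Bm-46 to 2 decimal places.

Write p for the Bm-46 fraction. I(M+2)/I(M) = [C(1,1)·p^0·(1−p)] / p^1 = 1·(1−p)/p = 37.9/100.0 = 0.3790
(1−p)/p = 0.3790/1 = 0.3790  ⇒  p = 1/(1 + 0.3790) = 0.7252
Bm-46: 72.52%, Bm-48: 27.48%.

72.52%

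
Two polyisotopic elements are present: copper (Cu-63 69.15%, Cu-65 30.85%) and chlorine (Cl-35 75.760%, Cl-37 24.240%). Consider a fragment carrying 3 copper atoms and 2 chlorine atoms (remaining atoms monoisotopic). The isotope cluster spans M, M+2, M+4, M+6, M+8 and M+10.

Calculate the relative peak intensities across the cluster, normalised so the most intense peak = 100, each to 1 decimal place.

Copper pattern (n=3): 0.33065611 : 0.44254842 : 0.19743483 : 0.02936064
Chlorine pattern (n=2): 0.57395776 : 0.36728448 : 0.05875776
Convolve the two distributions (both contribute in 2-u steps):
  M: 0.33065611×0.57395776 = 0.189783
  M+2: 0.33065611×0.36728448 + 0.44254842×0.57395776 = 0.375449
  M+4: 0.33065611×0.05875776 + 0.44254842×0.36728448 + 0.19743483×0.57395776 = 0.295289
  M+6: 0.44254842×0.05875776 + 0.19743483×0.36728448 + 0.02936064×0.57395776 = 0.115370
  M+8: 0.19743483×0.05875776 + 0.02936064×0.36728448 = 0.022385
  M+10: 0.02936064×0.05875776 = 0.001725
Scale to base peak (0.375449) = 100: 50.5 : 100.0 : 78.6 : 30.7 : 6.0 : 0.5

50.5 : 100.0 : 78.6 : 30.7 : 6.0 : 0.5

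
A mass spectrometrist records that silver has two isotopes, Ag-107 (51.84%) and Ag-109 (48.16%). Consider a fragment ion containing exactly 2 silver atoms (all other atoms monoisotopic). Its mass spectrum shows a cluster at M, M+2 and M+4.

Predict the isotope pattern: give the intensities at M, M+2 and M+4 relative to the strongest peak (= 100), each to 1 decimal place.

53.8 : 100.0 : 46.5

Expanding (0.5184 + 0.4816)^2:
P(M) = 0.5184^2 = 0.268739
P(M+2) = 2 × 0.5184^1 × 0.4816^1 = 0.499323
P(M+4) = 0.4816^2 = 0.231939
The M+2 peak is largest (0.499323); scaling to 100 gives 53.8 : 100.0 : 46.5.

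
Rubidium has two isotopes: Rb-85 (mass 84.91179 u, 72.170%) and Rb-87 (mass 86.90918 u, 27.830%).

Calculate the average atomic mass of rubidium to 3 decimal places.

85.468 u

Average mass = Σ (abundance × isotope mass) = 0.72170 × 84.91179 + 0.27830 × 86.90918
= 61.280839 + 24.186825 = 85.467664 u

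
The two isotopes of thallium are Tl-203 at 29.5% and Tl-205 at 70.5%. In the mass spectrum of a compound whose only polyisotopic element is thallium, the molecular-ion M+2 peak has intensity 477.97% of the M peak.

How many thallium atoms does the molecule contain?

For n independent Tl atoms, I(M+2)/I(M) = n · (abundance Tl-205) / (abundance Tl-203) = n · 0.705/0.295.
n = 4.7797 × 0.295/0.705 = 2.00 ≈ 2

2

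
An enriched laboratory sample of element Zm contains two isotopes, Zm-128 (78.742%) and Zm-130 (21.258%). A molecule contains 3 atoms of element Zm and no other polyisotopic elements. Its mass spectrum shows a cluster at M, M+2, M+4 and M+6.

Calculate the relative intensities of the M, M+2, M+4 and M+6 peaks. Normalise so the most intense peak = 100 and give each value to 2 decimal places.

100.00 : 80.99 : 21.87 : 1.97

The 3 Zm atoms are independent, so intensities follow the terms of (0.78742 + 0.21258)^3.
P(M) = 0.78742^3 = 0.488224
P(M+2) = 3 × 0.78742^2 × 0.21258^1 = 0.395418
P(M+4) = 3 × 0.78742^1 × 0.21258^2 = 0.106751
P(M+6) = 0.21258^3 = 0.009607
The M peak is largest (0.488224); scaling to 100 gives 100.00 : 80.99 : 21.87 : 1.97.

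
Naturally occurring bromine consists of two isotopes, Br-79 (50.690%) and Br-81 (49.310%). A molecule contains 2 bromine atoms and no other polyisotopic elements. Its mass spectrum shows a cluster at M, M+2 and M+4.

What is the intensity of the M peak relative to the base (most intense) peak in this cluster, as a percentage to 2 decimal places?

51.40%

(0.50690 + 0.49310)^2 gives M 0.2569, M+2 0.4999, M+4 0.2431; the largest is M+2.
P(M+2) = C(2,1) × 0.50690^1 × 0.49310^1 = 2 × 0.5069 × 0.4931 = 0.499905 (base)
P(M) = C(2,0) × 0.50690^2 × 0.49310^0 = 1 × 0.25694761 × 1.0000 = 0.256948
Relative intensity = 0.256948 / 0.499905 × 100 = 51.40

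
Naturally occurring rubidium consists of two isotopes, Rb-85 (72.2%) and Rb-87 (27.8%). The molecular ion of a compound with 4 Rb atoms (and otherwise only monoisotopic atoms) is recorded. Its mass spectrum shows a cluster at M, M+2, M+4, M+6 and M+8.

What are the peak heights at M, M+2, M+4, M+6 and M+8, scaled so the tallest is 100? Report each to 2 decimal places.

The 4 Rb atoms are independent, so intensities follow the terms of (0.722 + 0.278)^4.
P(M) = 0.722^4 = 0.271737
P(M+2) = 4 × 0.722^3 × 0.278^1 = 0.418520
P(M+4) = 6 × 0.722^2 × 0.278^2 = 0.241721
P(M+6) = 4 × 0.722^1 × 0.278^3 = 0.062049
P(M+8) = 0.278^4 = 0.005973
The M+2 peak is largest (0.418520); scaling to 100 gives 64.93 : 100.00 : 57.76 : 14.83 : 1.43.

64.93 : 100.00 : 57.76 : 14.83 : 1.43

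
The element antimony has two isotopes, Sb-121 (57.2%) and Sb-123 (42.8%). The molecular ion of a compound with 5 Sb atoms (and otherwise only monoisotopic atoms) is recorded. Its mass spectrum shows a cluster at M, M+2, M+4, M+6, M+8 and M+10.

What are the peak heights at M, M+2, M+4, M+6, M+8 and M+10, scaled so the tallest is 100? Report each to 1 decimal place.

17.9 : 66.8 : 100.0 : 74.8 : 28.0 : 4.2

Expanding (0.572 + 0.428)^5:
P(M) = 0.572^5 = 0.061232
P(M+2) = 5 × 0.572^4 × 0.428^1 = 0.229086
P(M+4) = 10 × 0.572^3 × 0.428^2 = 0.342827
P(M+6) = 10 × 0.572^2 × 0.428^3 = 0.256521
P(M+8) = 5 × 0.572^1 × 0.428^4 = 0.095971
P(M+10) = 0.428^5 = 0.014362
The M+4 peak is largest (0.342827); scaling to 100 gives 17.9 : 66.8 : 100.0 : 74.8 : 28.0 : 4.2.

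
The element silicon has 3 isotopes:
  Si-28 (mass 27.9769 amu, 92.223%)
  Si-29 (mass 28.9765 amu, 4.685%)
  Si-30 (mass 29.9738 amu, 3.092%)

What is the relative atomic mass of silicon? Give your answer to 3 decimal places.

28.085 amu

The abundance-weighted mean is 0.92223 × 27.9769 + 0.04685 × 28.9765 + 0.03092 × 29.9738
= 25.80114 + 1.35755 + 0.92679 = 28.08548 amu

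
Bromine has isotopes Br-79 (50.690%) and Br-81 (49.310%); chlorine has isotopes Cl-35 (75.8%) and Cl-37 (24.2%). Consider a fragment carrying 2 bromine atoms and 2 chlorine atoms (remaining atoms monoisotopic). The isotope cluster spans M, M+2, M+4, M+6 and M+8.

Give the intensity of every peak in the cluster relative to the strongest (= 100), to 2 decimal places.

38.70 : 100.00 : 88.64 : 31.06 : 3.73

Bromine pattern (n=2): 0.25694761 : 0.49990478 : 0.24314761
Chlorine pattern (n=2): 0.574564 : 0.366872 : 0.058564
Convolve the two distributions (both contribute in 2-u steps):
  M: 0.25694761×0.574564 = 0.147633
  M+2: 0.25694761×0.366872 + 0.49990478×0.574564 = 0.381494
  M+4: 0.25694761×0.058564 + 0.49990478×0.366872 + 0.24314761×0.574564 = 0.338153
  M+6: 0.49990478×0.058564 + 0.24314761×0.366872 = 0.118480
  M+8: 0.24314761×0.058564 = 0.014240
Scale to base peak (0.381494) = 100: 38.70 : 100.00 : 88.64 : 31.06 : 3.73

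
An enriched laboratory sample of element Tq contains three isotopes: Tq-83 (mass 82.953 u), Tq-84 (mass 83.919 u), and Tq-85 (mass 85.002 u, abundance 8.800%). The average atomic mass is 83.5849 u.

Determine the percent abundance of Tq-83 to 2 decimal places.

44.45%

The remaining 91.200% is split between Tq-83 (fraction x) and Tq-84 (fraction 0.91200 − x).
Substituting: 82.953x + 83.919(0.91200 − x) = 76.104724
(82.953 − 83.919)x = -0.429404  ⇒  x = 0.44452, y = 0.46748
Tq-83: 44.45%, Tq-84: 46.75%.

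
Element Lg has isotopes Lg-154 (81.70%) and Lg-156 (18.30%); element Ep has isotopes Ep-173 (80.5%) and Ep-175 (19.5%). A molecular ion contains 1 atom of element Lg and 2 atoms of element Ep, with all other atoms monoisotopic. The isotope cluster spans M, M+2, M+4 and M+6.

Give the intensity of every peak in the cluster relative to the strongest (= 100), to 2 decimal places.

Element Lg pattern (n=1): 0.8170 : 0.1830
Element Ep pattern (n=2): 0.648025 : 0.31395 : 0.038025
Convolve the two distributions (both contribute in 2-u steps):
  M: 0.8170×0.648025 = 0.529436
  M+2: 0.8170×0.31395 + 0.1830×0.648025 = 0.375086
  M+4: 0.8170×0.038025 + 0.1830×0.31395 = 0.088519
  M+6: 0.1830×0.038025 = 0.006959
Scale to base peak (0.529436) = 100: 100.00 : 70.85 : 16.72 : 1.31

100.00 : 70.85 : 16.72 : 1.31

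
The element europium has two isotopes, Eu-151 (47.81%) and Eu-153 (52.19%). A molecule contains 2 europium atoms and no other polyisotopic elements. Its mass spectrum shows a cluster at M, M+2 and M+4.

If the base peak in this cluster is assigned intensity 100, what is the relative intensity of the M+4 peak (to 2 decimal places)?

54.58

Term probabilities: M 0.2286, M+2 0.4990, M+4 0.2724. Base peak = M+2.
P(M+2) = C(2,1) × 0.4781^1 × 0.5219^1 = 2 × 0.4781 × 0.5219 = 0.499041 (base)
P(M+4) = C(2,2) × 0.4781^0 × 0.5219^2 = 1 × 1.0000 × 0.27237961 = 0.272380
Relative intensity = 0.272380 / 0.499041 × 100 = 54.58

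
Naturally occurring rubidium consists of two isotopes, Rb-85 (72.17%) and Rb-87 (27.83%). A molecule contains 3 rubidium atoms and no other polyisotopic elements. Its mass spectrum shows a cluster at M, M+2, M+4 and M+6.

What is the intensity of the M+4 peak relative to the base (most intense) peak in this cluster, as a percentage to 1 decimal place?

Binomial terms of (0.7217 + 0.2783)^3: M 0.3759, M+2 0.4349, M+4 0.1677, M+6 0.0216 → M+2 is the base peak.
P(M+2) = C(3,1) × 0.7217^2 × 0.2783^1 = 3 × 0.52085089 × 0.2783 = 0.434858 (base)
P(M+4) = C(3,2) × 0.7217^1 × 0.2783^2 = 3 × 0.7217 × 0.07745089 = 0.167689
Relative intensity = 0.167689 / 0.434858 × 100 = 38.6

38.6%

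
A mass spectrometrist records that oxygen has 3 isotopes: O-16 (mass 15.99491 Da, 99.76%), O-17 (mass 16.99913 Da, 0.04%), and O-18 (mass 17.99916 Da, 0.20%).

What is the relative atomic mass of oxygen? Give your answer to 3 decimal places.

15.999 Da

Ar = Σ fᵢ·mᵢ = 0.9976 × 15.99491 + 0.0004 × 16.99913 + 0.0020 × 17.99916
= 15.956522 + 0.006800 + 0.035998 = 15.999320 Da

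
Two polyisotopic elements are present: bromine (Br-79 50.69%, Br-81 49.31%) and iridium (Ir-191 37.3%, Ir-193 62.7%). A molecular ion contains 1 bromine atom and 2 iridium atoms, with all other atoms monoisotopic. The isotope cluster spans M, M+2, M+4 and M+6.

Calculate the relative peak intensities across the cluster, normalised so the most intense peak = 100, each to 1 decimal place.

16.4 : 71.1 : 100.0 : 45.1

Bromine pattern (n=1): 0.5069 : 0.4931
Iridium pattern (n=2): 0.139129 : 0.467742 : 0.393129
Convolve the two distributions (both contribute in 2-u steps):
  M: 0.5069×0.139129 = 0.070524
  M+2: 0.5069×0.467742 + 0.4931×0.139129 = 0.305703
  M+4: 0.5069×0.393129 + 0.4931×0.467742 = 0.429921
  M+6: 0.4931×0.393129 = 0.193852
Scale to base peak (0.429921) = 100: 16.4 : 71.1 : 100.0 : 45.1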